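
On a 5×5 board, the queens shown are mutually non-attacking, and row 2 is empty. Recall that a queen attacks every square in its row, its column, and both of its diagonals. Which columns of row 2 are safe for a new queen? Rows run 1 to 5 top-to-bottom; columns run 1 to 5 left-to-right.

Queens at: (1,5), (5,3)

columns 1, 2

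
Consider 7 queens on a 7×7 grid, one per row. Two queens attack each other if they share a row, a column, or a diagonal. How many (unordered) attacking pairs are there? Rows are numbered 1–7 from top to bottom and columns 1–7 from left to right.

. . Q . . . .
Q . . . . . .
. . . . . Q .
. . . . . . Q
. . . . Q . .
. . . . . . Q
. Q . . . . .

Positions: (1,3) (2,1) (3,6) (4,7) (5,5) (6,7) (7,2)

Same column: (4,7)–(6,7) (column 7).
Same diagonal: (3,6)–(4,7) (|3−4| = |6−7| = 1); (3,6)–(7,2) (|3−7| = |6−2| = 4).
Total attacking pairs: 3.

3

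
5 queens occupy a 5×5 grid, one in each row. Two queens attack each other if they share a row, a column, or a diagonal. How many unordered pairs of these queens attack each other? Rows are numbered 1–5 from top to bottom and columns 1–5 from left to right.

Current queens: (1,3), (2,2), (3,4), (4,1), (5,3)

Same column: (1,3)–(5,3) (column 3).
Same diagonal: (1,3)–(2,2) (|1−2| = |3−2| = 1).
Total attacking pairs: 2.

2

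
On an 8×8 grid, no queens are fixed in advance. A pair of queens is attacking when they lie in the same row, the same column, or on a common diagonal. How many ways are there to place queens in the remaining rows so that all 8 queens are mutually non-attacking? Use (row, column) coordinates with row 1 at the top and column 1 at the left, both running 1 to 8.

92

Branch on row 1: col 1 → 4; col 2 → 8; col 3 → 16; col 4 → 18; col 5 → 18; col 6 → 16; col 7 → 8; col 8 → 4.
Sum: 4 + 8 + 16 + 18 + 18 + 16 + 8 + 4 = 92.
(This is the classic 8-queens count.)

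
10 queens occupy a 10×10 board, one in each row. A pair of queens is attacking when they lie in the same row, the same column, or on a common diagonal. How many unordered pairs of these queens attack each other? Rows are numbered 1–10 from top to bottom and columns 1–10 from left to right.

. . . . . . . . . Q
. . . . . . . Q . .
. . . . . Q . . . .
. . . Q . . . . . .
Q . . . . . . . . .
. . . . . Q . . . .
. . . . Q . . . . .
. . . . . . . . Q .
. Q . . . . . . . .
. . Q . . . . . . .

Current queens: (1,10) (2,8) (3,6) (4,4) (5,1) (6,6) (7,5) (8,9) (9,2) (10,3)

Same column: (3,6)–(6,6) (column 6).
Same diagonal: (1,10)–(9,2) (|1−9| = |10−2| = 8); (4,4)–(6,6) (|4−6| = |4−6| = 2); (6,6)–(7,5) (|6−7| = |6−5| = 1); (9,2)–(10,3) (|9−10| = |2−3| = 1).
Total attacking pairs: 5.

5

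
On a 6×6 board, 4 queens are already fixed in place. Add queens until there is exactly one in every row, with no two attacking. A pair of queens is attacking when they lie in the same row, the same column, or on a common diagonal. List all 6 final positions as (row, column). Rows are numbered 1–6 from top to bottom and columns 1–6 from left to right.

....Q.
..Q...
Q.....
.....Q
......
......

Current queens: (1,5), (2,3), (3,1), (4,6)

Row 5: attacked by (1,5)→{1,5}; (2,3)→{3,6}; (3,1)→{1,3}; (4,6)→{5,6}. Safe: 2, 4. Place at column 4.
Row 6: attacked by (1,5)→{5}; (2,3)→{3}; (3,1)→{1,4}; (4,6)→{4,6}; (5,4)→{3,4,5}. Safe: 2. Place at column 2.
Columns [5, 3, 1, 6, 4, 2], r−c [-4, -1, 2, -2, 1, 4], r+c [6, 5, 4, 10, 9, 8] are all distinct, so no two queens attack.

(1,5) (2,3) (3,1) (4,6) (5,4) (6,2)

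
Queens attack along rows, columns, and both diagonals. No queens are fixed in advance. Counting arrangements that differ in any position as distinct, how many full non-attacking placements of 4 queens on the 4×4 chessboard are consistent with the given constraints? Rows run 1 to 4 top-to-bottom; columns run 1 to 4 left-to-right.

2

Branch on row 1: col 1 → 0; col 2 → 1; col 3 → 1; col 4 → 0.
Sum: 0 + 1 + 1 + 0 = 2.
(This is the classic 4-queens count.)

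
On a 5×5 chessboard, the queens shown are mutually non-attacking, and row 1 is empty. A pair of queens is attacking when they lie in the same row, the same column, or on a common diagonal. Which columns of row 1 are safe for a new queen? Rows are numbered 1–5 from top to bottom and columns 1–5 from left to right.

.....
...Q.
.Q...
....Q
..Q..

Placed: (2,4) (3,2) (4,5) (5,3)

columns 1

(2,4) attacks row 1 at column 4 and diagonals 3, 5.
(3,2) attacks row 1 at column 2 and diagonals 4.
(4,5) attacks row 1 at column 5 and diagonals 2.
(5,3) attacks row 1 at column 3.
Attacked columns: {2, 3, 4, 5}. Safe: {1}.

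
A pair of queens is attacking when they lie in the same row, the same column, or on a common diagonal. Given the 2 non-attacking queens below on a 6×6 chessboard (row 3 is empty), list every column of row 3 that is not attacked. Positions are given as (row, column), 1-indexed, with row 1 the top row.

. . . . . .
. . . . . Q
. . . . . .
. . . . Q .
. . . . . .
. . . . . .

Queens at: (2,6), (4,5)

(2,6) attacks row 3 at column 6 and diagonals 5.
(4,5) attacks row 3 at column 5 and diagonals 4, 6.
Attacked columns: {4, 5, 6}. Safe: {1, 2, 3}.

columns 1, 2, 3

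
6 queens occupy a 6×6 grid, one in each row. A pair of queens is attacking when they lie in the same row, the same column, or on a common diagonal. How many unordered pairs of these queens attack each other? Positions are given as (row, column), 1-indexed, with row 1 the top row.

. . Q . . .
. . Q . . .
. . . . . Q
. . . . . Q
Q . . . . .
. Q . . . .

Same column: (1,3)–(2,3) (column 3); (3,6)–(4,6) (column 6).
Same diagonal: (1,3)–(4,6) (|1−4| = |3−6| = 3); (5,1)–(6,2) (|5−6| = |1−2| = 1).
Total attacking pairs: 4.

4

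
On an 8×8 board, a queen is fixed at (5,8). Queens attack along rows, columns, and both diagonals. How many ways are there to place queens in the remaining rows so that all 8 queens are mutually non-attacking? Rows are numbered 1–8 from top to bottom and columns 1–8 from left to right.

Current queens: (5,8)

Branch on row 1: col 1 → 1; col 2 → 1; col 3 → 4; col 5 → 5; col 6 → 4; col 7 → 3.
Sum: 1 + 1 + 4 + 5 + 4 + 3 = 18.

18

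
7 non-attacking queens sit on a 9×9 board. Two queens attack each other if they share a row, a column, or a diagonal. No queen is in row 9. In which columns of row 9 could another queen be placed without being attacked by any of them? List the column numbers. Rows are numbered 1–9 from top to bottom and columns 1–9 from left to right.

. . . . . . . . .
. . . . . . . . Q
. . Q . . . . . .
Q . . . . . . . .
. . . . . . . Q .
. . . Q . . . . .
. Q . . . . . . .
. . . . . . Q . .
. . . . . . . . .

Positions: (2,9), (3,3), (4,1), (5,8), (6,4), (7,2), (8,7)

columns 5

(2,9) attacks row 9 at column 9 and diagonals 2.
(3,3) attacks row 9 at column 3 and diagonals 9.
(4,1) attacks row 9 at column 1 and diagonals 6.
(5,8) attacks row 9 at column 8 and diagonals 4.
(6,4) attacks row 9 at column 4 and diagonals 1, 7.
(7,2) attacks row 9 at column 2 and diagonals 4.
(8,7) attacks row 9 at column 7 and diagonals 6, 8.
Attacked columns: {1, 2, 3, 4, 6, 7, 8, 9}. Safe: {5}.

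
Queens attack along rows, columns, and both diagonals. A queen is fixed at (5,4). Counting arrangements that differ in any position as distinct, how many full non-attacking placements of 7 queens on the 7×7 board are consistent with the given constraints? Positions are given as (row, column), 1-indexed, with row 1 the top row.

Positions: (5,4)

4

Branch on row 1: col 1 → 0; col 2 → 1; col 3 → 1; col 5 → 1; col 6 → 1; col 7 → 0.
Sum: 0 + 1 + 1 + 1 + 1 + 0 = 4.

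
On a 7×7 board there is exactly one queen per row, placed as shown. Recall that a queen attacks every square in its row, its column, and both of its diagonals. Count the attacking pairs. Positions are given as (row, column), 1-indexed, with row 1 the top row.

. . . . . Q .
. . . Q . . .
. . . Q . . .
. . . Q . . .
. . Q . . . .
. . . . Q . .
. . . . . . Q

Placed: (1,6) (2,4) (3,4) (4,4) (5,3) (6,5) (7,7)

6

Same column: (2,4)–(3,4) (column 4); (2,4)–(4,4) (column 4); (3,4)–(4,4) (column 4).
Same diagonal: (1,6)–(3,4) (|1−3| = |6−4| = 2); (4,4)–(5,3) (|4−5| = |4−3| = 1); (4,4)–(7,7) (|4−7| = |4−7| = 3).
Total attacking pairs: 6.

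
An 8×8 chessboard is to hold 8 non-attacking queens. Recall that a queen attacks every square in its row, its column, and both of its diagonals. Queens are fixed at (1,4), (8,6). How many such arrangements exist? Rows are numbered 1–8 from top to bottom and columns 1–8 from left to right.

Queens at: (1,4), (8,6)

4

Branch on row 2: col 1 → 1; col 2 → 1; col 7 → 1; col 8 → 1.
Sum: 1 + 1 + 1 + 1 = 4.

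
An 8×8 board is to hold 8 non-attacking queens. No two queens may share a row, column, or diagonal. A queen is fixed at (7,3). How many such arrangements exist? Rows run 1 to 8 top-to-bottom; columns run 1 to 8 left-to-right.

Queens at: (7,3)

Branch on row 1: col 1 → 0; col 2 → 1; col 4 → 6; col 5 → 3; col 6 → 0; col 7 → 3; col 8 → 1.
Sum: 0 + 1 + 6 + 3 + 0 + 3 + 1 = 14.

14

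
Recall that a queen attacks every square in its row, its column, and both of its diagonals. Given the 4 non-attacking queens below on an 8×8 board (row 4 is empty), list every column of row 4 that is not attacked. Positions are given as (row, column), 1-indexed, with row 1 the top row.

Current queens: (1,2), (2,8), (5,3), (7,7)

columns 1

(1,2) attacks row 4 at column 2 and diagonals 5.
(2,8) attacks row 4 at column 8 and diagonals 6.
(5,3) attacks row 4 at column 3 and diagonals 2, 4.
(7,7) attacks row 4 at column 7 and diagonals 4.
Attacked columns: {2, 3, 4, 5, 6, 7, 8}. Safe: {1}.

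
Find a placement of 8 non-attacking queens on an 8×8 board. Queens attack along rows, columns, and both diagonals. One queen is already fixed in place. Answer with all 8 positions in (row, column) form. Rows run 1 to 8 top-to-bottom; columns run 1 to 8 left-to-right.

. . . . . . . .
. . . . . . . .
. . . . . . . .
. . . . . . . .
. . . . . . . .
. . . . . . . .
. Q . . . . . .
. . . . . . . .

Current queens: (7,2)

Row 1: attacked by (7,2)→{2,8}. Safe: 1, 3, 4, 5, 6, 7. Place at column 7.
Row 2: attacked by (1,7)→{6,7,8}; (7,2)→{2,7}. Safe: 1, 3, 4, 5. Place at column 1.
Row 3: attacked by (1,7)→{5,7}; (2,1)→{1,2}; (7,2)→{2,6}. Safe: 3, 4, 8. Place at column 3.
Row 4: attacked by (1,7)→{4,7}; (2,1)→{1,3}; (3,3)→{2,3,4}; (7,2)→{2,5}. Safe: 6, 8. Place at column 8.
Row 5: attacked by (1,7)→{3,7}; (2,1)→{1,4}; (3,3)→{1,3,5}; (4,8)→{7,8}; (7,2)→{2,4}. Safe: 6. Place at column 6.
Row 6: attacked by (1,7)→{2,7}; (2,1)→{1,5}; (3,3)→{3,6}; (4,8)→{6,8}; (5,6)→{5,6,7}; (7,2)→{1,2,3}. Safe: 4. Place at column 4.
Row 8: attacked by (1,7)→{7}; (2,1)→{1,7}; (3,3)→{3,8}; (4,8)→{4,8}; (5,6)→{3,6}; (6,4)→{2,4,6}; (7,2)→{1,2,3}. Safe: 5. Place at column 5.
Columns [7, 1, 3, 8, 6, 4, 2, 5], r−c [-6, 1, 0, -4, -1, 2, 5, 3], r+c [8, 3, 6, 12, 11, 10, 9, 13] are all distinct, so no two queens attack.

(1,7) (2,1) (3,3) (4,8) (5,6) (6,4) (7,2) (8,5)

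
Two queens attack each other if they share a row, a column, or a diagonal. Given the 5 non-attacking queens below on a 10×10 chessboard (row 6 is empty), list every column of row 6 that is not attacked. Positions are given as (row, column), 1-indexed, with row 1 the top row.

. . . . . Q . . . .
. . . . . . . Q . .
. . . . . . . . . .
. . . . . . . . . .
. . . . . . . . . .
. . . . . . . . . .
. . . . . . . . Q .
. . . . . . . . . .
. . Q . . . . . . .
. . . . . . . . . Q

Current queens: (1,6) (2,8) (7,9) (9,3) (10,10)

(1,6) attacks row 6 at column 6 and diagonals 1.
(2,8) attacks row 6 at column 8 and diagonals 4.
(7,9) attacks row 6 at column 9 and diagonals 8, 10.
(9,3) attacks row 6 at column 3 and diagonals 6.
(10,10) attacks row 6 at column 10 and diagonals 6.
Attacked columns: {1, 3, 4, 6, 8, 9, 10}. Safe: {2, 5, 7}.

columns 2, 5, 7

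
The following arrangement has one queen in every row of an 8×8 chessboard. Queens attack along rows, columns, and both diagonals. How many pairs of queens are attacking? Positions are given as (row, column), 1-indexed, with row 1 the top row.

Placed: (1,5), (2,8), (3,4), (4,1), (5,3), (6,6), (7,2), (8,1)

Same column: (4,1)–(8,1) (column 1).
Same diagonal: (7,2)–(8,1) (|7−8| = |2−1| = 1).
Total attacking pairs: 2.

2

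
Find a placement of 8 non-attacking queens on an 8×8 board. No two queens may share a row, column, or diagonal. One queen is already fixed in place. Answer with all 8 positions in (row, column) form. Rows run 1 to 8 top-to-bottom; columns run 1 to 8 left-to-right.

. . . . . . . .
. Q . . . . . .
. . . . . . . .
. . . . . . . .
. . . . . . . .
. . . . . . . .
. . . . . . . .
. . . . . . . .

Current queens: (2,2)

(1,8) (2,2) (3,4) (4,1) (5,7) (6,5) (7,3) (8,6)

Row 1: attacked by (2,2)→{1,2,3}. Safe: 4, 5, 6, 7, 8. Place at column 8.
Row 3: attacked by (1,8)→{6,8}; (2,2)→{1,2,3}. Safe: 4, 5, 7. Place at column 4.
Row 4: attacked by (1,8)→{5,8}; (2,2)→{2,4}; (3,4)→{3,4,5}. Safe: 1, 6, 7. Place at column 1.
Row 5: attacked by (1,8)→{4,8}; (2,2)→{2,5}; (3,4)→{2,4,6}; (4,1)→{1,2}. Safe: 3, 7. Place at column 7.
Row 6: attacked by (1,8)→{3,8}; (2,2)→{2,6}; (3,4)→{1,4,7}; (4,1)→{1,3}; (5,7)→{6,7,8}. Safe: 5. Place at column 5.
Row 7: attacked by (1,8)→{2,8}; (2,2)→{2,7}; (3,4)→{4,8}; (4,1)→{1,4}; (5,7)→{5,7}; (6,5)→{4,5,6}. Safe: 3. Place at column 3.
Row 8: attacked by (1,8)→{1,8}; (2,2)→{2,8}; (3,4)→{4}; (4,1)→{1,5}; (5,7)→{4,7}; (6,5)→{3,5,7}; (7,3)→{2,3,4}. Safe: 6. Place at column 6.
Columns [8, 2, 4, 1, 7, 5, 3, 6], r−c [-7, 0, -1, 3, -2, 1, 4, 2], r+c [9, 4, 7, 5, 12, 11, 10, 14] are all distinct, so no two queens attack.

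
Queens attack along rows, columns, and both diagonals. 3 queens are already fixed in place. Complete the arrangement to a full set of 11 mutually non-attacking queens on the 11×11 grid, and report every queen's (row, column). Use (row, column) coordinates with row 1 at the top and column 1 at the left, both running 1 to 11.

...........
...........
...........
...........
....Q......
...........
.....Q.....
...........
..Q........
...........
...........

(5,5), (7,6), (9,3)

(1,10) (2,7) (3,11) (4,1) (5,5) (6,2) (7,6) (8,9) (9,3) (10,8) (11,4)

Row 1: attacked by (5,5)→{1,5,9}; (7,6)→{6}; (9,3)→{3,11}. Safe: 2, 4, 7, 8, 10. Place at column 10.
Row 2: attacked by (1,10)→{9,10,11}; (5,5)→{2,5,8}; (7,6)→{1,6,11}; (9,3)→{3,10}. Safe: 4, 7. Place at column 7.
Row 3: attacked by (1,10)→{8,10}; (2,7)→{6,7,8}; (5,5)→{3,5,7}; (7,6)→{2,6,10}; (9,3)→{3,9}. Safe: 1, 4, 11. Place at column 11.
Row 4: attacked by (1,10)→{7,10}; (2,7)→{5,7,9}; (3,11)→{10,11}; (5,5)→{4,5,6}; (7,6)→{3,6,9}; (9,3)→{3,8}. Safe: 1, 2. Place at column 1.
Row 6: attacked by (1,10)→{5,10}; (2,7)→{3,7,11}; (3,11)→{8,11}; (4,1)→{1,3}; (5,5)→{4,5,6}; (7,6)→{5,6,7}; (9,3)→{3,6}. Safe: 2, 9. Place at column 2.
Row 8: attacked by (1,10)→{3,10}; (2,7)→{1,7}; (3,11)→{6,11}; (4,1)→{1,5}; (5,5)→{2,5,8}; (6,2)→{2,4}; (7,6)→{5,6,7}; (9,3)→{2,3,4}. Safe: 9. Place at column 9.
Row 10: attacked by (1,10)→{1,10}; (2,7)→{7}; (3,11)→{4,11}; (4,1)→{1,7}; (5,5)→{5,10}; (6,2)→{2,6}; (7,6)→{3,6,9}; (8,9)→{7,9,11}; (9,3)→{2,3,4}. Safe: 8. Place at column 8.
Row 11: attacked by (1,10)→{10}; (2,7)→{7}; (3,11)→{3,11}; (4,1)→{1,8}; (5,5)→{5,11}; (6,2)→{2,7}; (7,6)→{2,6,10}; (8,9)→{6,9}; (9,3)→{1,3,5}; (10,8)→{7,8,9}. Safe: 4. Place at column 4.
Columns [10, 7, 11, 1, 5, 2, 6, 9, 3, 8, 4], r−c [-9, -5, -8, 3, 0, 4, 1, -1, 6, 2, 7], r+c [11, 9, 14, 5, 10, 8, 13, 17, 12, 18, 15] are all distinct, so no two queens attack.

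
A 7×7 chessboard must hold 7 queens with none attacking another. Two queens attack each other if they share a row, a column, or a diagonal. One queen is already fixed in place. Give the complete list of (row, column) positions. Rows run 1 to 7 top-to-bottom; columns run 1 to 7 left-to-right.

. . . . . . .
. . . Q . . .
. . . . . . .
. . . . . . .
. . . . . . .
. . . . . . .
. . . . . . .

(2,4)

Row 1: attacked by (2,4)→{3,4,5}. Safe: 1, 2, 6, 7. Place at column 6.
Row 3: attacked by (1,6)→{4,6}; (2,4)→{3,4,5}. Safe: 1, 2, 7. Place at column 7.
Row 4: attacked by (1,6)→{3,6}; (2,4)→{2,4,6}; (3,7)→{6,7}. Safe: 1, 5. Place at column 1.
Row 5: attacked by (1,6)→{2,6}; (2,4)→{1,4,7}; (3,7)→{5,7}; (4,1)→{1,2}. Safe: 3. Place at column 3.
Row 6: attacked by (1,6)→{1,6}; (2,4)→{4}; (3,7)→{4,7}; (4,1)→{1,3}; (5,3)→{2,3,4}. Safe: 5. Place at column 5.
Row 7: attacked by (1,6)→{6}; (2,4)→{4}; (3,7)→{3,7}; (4,1)→{1,4}; (5,3)→{1,3,5}; (6,5)→{4,5,6}. Safe: 2. Place at column 2.
Columns [6, 4, 7, 1, 3, 5, 2], r−c [-5, -2, -4, 3, 2, 1, 5], r+c [7, 6, 10, 5, 8, 11, 9] are all distinct, so no two queens attack.

(1,6) (2,4) (3,7) (4,1) (5,3) (6,5) (7,2)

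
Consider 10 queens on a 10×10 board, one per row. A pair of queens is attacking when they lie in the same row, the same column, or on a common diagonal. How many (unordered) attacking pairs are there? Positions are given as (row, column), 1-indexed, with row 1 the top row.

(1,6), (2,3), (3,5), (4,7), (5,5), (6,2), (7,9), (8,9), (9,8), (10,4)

Same column: (3,5)–(5,5) (column 5); (7,9)–(8,9) (column 9).
Same diagonal: (2,3)–(8,9) (|2−8| = |3−9| = 6); (3,5)–(6,2) (|3−6| = |5−2| = 3); (3,5)–(7,9) (|3−7| = |5−9| = 4); (8,9)–(9,8) (|8−9| = |9−8| = 1).
Total attacking pairs: 6.

6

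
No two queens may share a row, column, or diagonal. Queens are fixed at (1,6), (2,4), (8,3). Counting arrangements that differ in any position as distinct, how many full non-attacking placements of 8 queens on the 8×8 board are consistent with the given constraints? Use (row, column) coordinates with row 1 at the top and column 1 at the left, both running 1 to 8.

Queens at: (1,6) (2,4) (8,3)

Branch on row 3: col 1 → 1; col 2 → 1; col 7 → 1.
Sum: 1 + 1 + 1 = 3.

3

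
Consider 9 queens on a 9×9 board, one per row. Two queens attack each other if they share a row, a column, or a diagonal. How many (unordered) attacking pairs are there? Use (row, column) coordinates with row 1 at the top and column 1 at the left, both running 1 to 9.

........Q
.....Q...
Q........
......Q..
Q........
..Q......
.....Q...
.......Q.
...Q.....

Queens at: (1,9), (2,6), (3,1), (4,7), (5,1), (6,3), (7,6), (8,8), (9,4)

3

Same column: (2,6)–(7,6) (column 6); (3,1)–(5,1) (column 1).
Same diagonal: (7,6)–(9,4) (|7−9| = |6−4| = 2).
Total attacking pairs: 3.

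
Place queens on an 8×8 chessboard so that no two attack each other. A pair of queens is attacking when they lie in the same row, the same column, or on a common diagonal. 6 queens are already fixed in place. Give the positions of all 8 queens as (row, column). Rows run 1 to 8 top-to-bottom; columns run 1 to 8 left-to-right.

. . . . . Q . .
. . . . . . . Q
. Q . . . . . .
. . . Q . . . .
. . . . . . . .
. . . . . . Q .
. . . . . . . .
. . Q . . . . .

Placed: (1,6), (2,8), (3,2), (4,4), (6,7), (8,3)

(1,6) (2,8) (3,2) (4,4) (5,1) (6,7) (7,5) (8,3)

Row 5: attacked by (1,6)→{2,6}; (2,8)→{5,8}; (3,2)→{2,4}; (4,4)→{3,4,5}; (6,7)→{6,7,8}; (8,3)→{3,6}. Safe: 1. Place at column 1.
Row 7: attacked by (1,6)→{6}; (2,8)→{3,8}; (3,2)→{2,6}; (4,4)→{1,4,7}; (5,1)→{1,3}; (6,7)→{6,7,8}; (8,3)→{2,3,4}. Safe: 5. Place at column 5.
Columns [6, 8, 2, 4, 1, 7, 5, 3], r−c [-5, -6, 1, 0, 4, -1, 2, 5], r+c [7, 10, 5, 8, 6, 13, 12, 11] are all distinct, so no two queens attack.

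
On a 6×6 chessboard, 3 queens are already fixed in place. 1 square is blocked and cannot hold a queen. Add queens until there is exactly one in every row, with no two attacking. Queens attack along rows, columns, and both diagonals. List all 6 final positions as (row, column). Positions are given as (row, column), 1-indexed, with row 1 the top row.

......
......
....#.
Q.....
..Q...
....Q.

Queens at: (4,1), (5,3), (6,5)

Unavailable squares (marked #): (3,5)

Row 1: attacked by (4,1)→{1,4}; (5,3)→{3}; (6,5)→{5}. Safe: 2, 6. Place at column 2.
Row 2: attacked by (1,2)→{1,2,3}; (4,1)→{1,3}; (5,3)→{3,6}; (6,5)→{1,5}. Safe: 4. Place at column 4.
Row 3: attacked by (1,2)→{2,4}; (2,4)→{3,4,5}; (4,1)→{1,2}; (5,3)→{1,3,5}; (6,5)→{2,5}. Blocked: 5. Safe: 6. Place at column 6.
Columns [2, 4, 6, 1, 3, 5], r−c [-1, -2, -3, 3, 2, 1], r+c [3, 6, 9, 5, 8, 11] are all distinct, so no two queens attack.

(1,2) (2,4) (3,6) (4,1) (5,3) (6,5)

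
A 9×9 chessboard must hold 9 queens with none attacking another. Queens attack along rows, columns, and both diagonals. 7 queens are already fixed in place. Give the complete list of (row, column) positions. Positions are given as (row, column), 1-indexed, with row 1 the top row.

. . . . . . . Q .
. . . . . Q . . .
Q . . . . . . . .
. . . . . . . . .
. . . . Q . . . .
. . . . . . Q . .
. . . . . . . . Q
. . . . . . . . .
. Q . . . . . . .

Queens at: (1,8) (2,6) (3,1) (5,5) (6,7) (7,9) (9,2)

(1,8) (2,6) (3,1) (4,3) (5,5) (6,7) (7,9) (8,4) (9,2)

Row 4: attacked by (1,8)→{5,8}; (2,6)→{4,6,8}; (3,1)→{1,2}; (5,5)→{4,5,6}; (6,7)→{5,7,9}; (7,9)→{6,9}; (9,2)→{2,7}. Safe: 3. Place at column 3.
Row 8: attacked by (1,8)→{1,8}; (2,6)→{6}; (3,1)→{1,6}; (4,3)→{3,7}; (5,5)→{2,5,8}; (6,7)→{5,7,9}; (7,9)→{8,9}; (9,2)→{1,2,3}. Safe: 4. Place at column 4.
Columns [8, 6, 1, 3, 5, 7, 9, 4, 2], r−c [-7, -4, 2, 1, 0, -1, -2, 4, 7], r+c [9, 8, 4, 7, 10, 13, 16, 12, 11] are all distinct, so no two queens attack.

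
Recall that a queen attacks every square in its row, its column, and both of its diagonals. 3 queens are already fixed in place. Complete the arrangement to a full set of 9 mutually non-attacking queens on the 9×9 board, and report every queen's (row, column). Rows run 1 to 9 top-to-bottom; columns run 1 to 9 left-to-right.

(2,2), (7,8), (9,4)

Row 1: attacked by (2,2)→{1,2,3}; (7,8)→{2,8}; (9,4)→{4}. Safe: 5, 6, 7, 9. Place at column 9.
Row 3: attacked by (1,9)→{7,9}; (2,2)→{1,2,3}; (7,8)→{4,8}; (9,4)→{4}. Safe: 5, 6. Place at column 5.
Row 4: attacked by (1,9)→{6,9}; (2,2)→{2,4}; (3,5)→{4,5,6}; (7,8)→{5,8}; (9,4)→{4,9}. Safe: 1, 3, 7. Place at column 7.
Row 5: attacked by (1,9)→{5,9}; (2,2)→{2,5}; (3,5)→{3,5,7}; (4,7)→{6,7,8}; (7,8)→{6,8}; (9,4)→{4,8}. Safe: 1. Place at column 1.
Row 6: attacked by (1,9)→{4,9}; (2,2)→{2,6}; (3,5)→{2,5,8}; (4,7)→{5,7,9}; (5,1)→{1,2}; (7,8)→{7,8,9}; (9,4)→{1,4,7}. Safe: 3. Place at column 3.
Row 8: attacked by (1,9)→{2,9}; (2,2)→{2,8}; (3,5)→{5}; (4,7)→{3,7}; (5,1)→{1,4}; (6,3)→{1,3,5}; (7,8)→{7,8,9}; (9,4)→{3,4,5}. Safe: 6. Place at column 6.
Columns [9, 2, 5, 7, 1, 3, 8, 6, 4], r−c [-8, 0, -2, -3, 4, 3, -1, 2, 5], r+c [10, 4, 8, 11, 6, 9, 15, 14, 13] are all distinct, so no two queens attack.

(1,9) (2,2) (3,5) (4,7) (5,1) (6,3) (7,8) (8,6) (9,4)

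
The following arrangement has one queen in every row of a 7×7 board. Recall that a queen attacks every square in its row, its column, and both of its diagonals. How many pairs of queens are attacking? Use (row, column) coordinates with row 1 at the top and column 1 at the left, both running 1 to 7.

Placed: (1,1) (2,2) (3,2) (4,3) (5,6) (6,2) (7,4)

Same column: (2,2)–(3,2) (column 2); (2,2)–(6,2) (column 2); (3,2)–(6,2) (column 2).
Same diagonal: (1,1)–(2,2) (|1−2| = |1−2| = 1); (3,2)–(4,3) (|3−4| = |2−3| = 1); (5,6)–(7,4) (|5−7| = |6−4| = 2).
Total attacking pairs: 6.

6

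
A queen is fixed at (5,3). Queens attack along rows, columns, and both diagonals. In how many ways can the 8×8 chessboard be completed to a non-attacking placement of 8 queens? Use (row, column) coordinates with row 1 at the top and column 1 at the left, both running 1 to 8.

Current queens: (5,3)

Branch on row 1: col 1 → 1; col 2 → 3; col 4 → 0; col 5 → 6; col 6 → 2; col 8 → 0.
Sum: 1 + 3 + 0 + 6 + 2 + 0 = 12.

12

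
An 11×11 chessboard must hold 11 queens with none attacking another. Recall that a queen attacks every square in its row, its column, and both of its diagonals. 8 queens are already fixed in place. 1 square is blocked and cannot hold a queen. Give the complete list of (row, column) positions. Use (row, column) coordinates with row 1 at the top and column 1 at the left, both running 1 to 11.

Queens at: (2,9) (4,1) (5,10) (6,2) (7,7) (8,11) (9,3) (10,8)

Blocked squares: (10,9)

(1,5) (2,9) (3,4) (4,1) (5,10) (6,2) (7,7) (8,11) (9,3) (10,8) (11,6)

Row 1: attacked by (2,9)→{8,9,10}; (4,1)→{1,4}; (5,10)→{6,10}; (6,2)→{2,7}; (7,7)→{1,7}; (8,11)→{4,11}; (9,3)→{3,11}; (10,8)→{8}. Safe: 5. Place at column 5.
Row 3: attacked by (1,5)→{3,5,7}; (2,9)→{8,9,10}; (4,1)→{1,2}; (5,10)→{8,10}; (6,2)→{2,5}; (7,7)→{3,7,11}; (8,11)→{6,11}; (9,3)→{3,9}; (10,8)→{1,8}. Safe: 4. Place at column 4.
Row 11: attacked by (1,5)→{5}; (2,9)→{9}; (3,4)→{4}; (4,1)→{1,8}; (5,10)→{4,10}; (6,2)→{2,7}; (7,7)→{3,7,11}; (8,11)→{8,11}; (9,3)→{1,3,5}; (10,8)→{7,8,9}. Safe: 6. Place at column 6.
Columns [5, 9, 4, 1, 10, 2, 7, 11, 3, 8, 6], r−c [-4, -7, -1, 3, -5, 4, 0, -3, 6, 2, 5], r+c [6, 11, 7, 5, 15, 8, 14, 19, 12, 18, 17] are all distinct, so no two queens attack.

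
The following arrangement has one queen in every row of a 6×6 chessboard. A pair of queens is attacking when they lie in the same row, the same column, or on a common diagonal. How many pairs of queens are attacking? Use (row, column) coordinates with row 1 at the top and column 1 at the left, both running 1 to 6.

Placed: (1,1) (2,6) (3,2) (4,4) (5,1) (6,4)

Same column: (1,1)–(5,1) (column 1); (4,4)–(6,4) (column 4).
Same diagonal: (1,1)–(4,4) (|1−4| = |1−4| = 3); (2,6)–(4,4) (|2−4| = |6−4| = 2).
Total attacking pairs: 4.

4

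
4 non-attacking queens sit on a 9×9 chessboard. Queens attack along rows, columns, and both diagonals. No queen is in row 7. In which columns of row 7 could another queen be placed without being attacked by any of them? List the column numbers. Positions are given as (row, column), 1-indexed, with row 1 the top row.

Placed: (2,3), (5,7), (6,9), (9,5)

columns 1, 2, 4, 6

(2,3) attacks row 7 at column 3 and diagonals 8.
(5,7) attacks row 7 at column 7 and diagonals 5, 9.
(6,9) attacks row 7 at column 9 and diagonals 8.
(9,5) attacks row 7 at column 5 and diagonals 3, 7.
Attacked columns: {3, 5, 7, 8, 9}. Safe: {1, 2, 4, 6}.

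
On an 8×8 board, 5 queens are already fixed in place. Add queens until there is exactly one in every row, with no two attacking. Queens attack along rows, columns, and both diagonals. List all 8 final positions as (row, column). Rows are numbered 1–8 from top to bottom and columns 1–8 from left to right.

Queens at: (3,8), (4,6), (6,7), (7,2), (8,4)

(1,1) (2,5) (3,8) (4,6) (5,3) (6,7) (7,2) (8,4)

Row 1: attacked by (3,8)→{6,8}; (4,6)→{3,6}; (6,7)→{2,7}; (7,2)→{2,8}; (8,4)→{4}. Safe: 1, 5. Place at column 1.
Row 2: attacked by (1,1)→{1,2}; (3,8)→{7,8}; (4,6)→{4,6,8}; (6,7)→{3,7}; (7,2)→{2,7}; (8,4)→{4}. Safe: 5. Place at column 5.
Row 5: attacked by (1,1)→{1,5}; (2,5)→{2,5,8}; (3,8)→{6,8}; (4,6)→{5,6,7}; (6,7)→{6,7,8}; (7,2)→{2,4}; (8,4)→{1,4,7}. Safe: 3. Place at column 3.
Columns [1, 5, 8, 6, 3, 7, 2, 4], r−c [0, -3, -5, -2, 2, -1, 5, 4], r+c [2, 7, 11, 10, 8, 13, 9, 12] are all distinct, so no two queens attack.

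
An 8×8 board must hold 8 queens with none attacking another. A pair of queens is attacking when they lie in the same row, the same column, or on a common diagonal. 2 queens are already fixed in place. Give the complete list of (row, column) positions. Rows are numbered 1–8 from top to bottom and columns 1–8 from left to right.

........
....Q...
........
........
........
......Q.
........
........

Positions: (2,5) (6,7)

(1,1) (2,5) (3,8) (4,6) (5,3) (6,7) (7,2) (8,4)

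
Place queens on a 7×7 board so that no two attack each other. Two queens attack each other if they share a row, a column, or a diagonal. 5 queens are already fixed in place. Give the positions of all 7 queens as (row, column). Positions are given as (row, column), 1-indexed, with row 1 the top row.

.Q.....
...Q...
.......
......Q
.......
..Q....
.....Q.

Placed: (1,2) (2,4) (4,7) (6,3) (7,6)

(1,2) (2,4) (3,1) (4,7) (5,5) (6,3) (7,6)

Row 3: attacked by (1,2)→{2,4}; (2,4)→{3,4,5}; (4,7)→{6,7}; (6,3)→{3,6}; (7,6)→{2,6}. Safe: 1. Place at column 1.
Row 5: attacked by (1,2)→{2,6}; (2,4)→{1,4,7}; (3,1)→{1,3}; (4,7)→{6,7}; (6,3)→{2,3,4}; (7,6)→{4,6}. Safe: 5. Place at column 5.
Columns [2, 4, 1, 7, 5, 3, 6], r−c [-1, -2, 2, -3, 0, 3, 1], r+c [3, 6, 4, 11, 10, 9, 13] are all distinct, so no two queens attack.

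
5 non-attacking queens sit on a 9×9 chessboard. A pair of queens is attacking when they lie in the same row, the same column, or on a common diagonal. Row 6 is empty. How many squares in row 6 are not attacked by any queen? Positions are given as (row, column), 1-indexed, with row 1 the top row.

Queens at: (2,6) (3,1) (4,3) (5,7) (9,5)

(2,6) attacks row 6 at column 6 and diagonals 2.
(3,1) attacks row 6 at column 1 and diagonals 4.
(4,3) attacks row 6 at column 3 and diagonals 1, 5.
(5,7) attacks row 6 at column 7 and diagonals 6, 8.
(9,5) attacks row 6 at column 5 and diagonals 2, 8.
Attacked columns: {1, 2, 3, 4, 5, 6, 7, 8}. Safe: {9}.

1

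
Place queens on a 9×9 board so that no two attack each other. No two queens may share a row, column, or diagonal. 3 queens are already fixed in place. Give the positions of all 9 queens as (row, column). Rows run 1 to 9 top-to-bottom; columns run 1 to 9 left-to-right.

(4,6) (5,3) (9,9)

Row 1: attacked by (4,6)→{3,6,9}; (5,3)→{3,7}; (9,9)→{1,9}. Safe: 2, 4, 5, 8. Place at column 5.
Row 2: attacked by (1,5)→{4,5,6}; (4,6)→{4,6,8}; (5,3)→{3,6}; (9,9)→{2,9}. Safe: 1, 7. Place at column 1.
Row 3: attacked by (1,5)→{3,5,7}; (2,1)→{1,2}; (4,6)→{5,6,7}; (5,3)→{1,3,5}; (9,9)→{3,9}. Safe: 4, 8. Place at column 8.
Row 6: attacked by (1,5)→{5}; (2,1)→{1,5}; (3,8)→{5,8}; (4,6)→{4,6,8}; (5,3)→{2,3,4}; (9,9)→{6,9}. Safe: 7. Place at column 7.
Row 7: attacked by (1,5)→{5}; (2,1)→{1,6}; (3,8)→{4,8}; (4,6)→{3,6,9}; (5,3)→{1,3,5}; (6,7)→{6,7,8}; (9,9)→{7,9}. Safe: 2. Place at column 2.
Row 8: attacked by (1,5)→{5}; (2,1)→{1,7}; (3,8)→{3,8}; (4,6)→{2,6}; (5,3)→{3,6}; (6,7)→{5,7,9}; (7,2)→{1,2,3}; (9,9)→{8,9}. Safe: 4. Place at column 4.
Columns [5, 1, 8, 6, 3, 7, 2, 4, 9], r−c [-4, 1, -5, -2, 2, -1, 5, 4, 0], r+c [6, 3, 11, 10, 8, 13, 9, 12, 18] are all distinct, so no two queens attack.

(1,5) (2,1) (3,8) (4,6) (5,3) (6,7) (7,2) (8,4) (9,9)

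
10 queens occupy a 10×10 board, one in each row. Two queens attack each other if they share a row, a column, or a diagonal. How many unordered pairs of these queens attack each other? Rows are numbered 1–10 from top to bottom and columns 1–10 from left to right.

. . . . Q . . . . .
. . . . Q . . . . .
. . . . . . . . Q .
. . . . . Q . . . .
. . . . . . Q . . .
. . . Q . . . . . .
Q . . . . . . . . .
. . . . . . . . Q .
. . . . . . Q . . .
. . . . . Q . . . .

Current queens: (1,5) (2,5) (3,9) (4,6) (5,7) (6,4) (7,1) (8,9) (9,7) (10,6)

9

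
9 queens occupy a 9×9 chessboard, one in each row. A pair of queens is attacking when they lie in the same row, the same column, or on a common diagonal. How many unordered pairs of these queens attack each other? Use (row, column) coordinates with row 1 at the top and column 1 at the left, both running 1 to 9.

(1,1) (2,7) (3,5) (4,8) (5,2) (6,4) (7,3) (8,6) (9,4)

3

Same column: (6,4)–(9,4) (column 4).
Same diagonal: (6,4)–(7,3) (|6−7| = |4−3| = 1); (6,4)–(8,6) (|6−8| = |4−6| = 2).
Total attacking pairs: 3.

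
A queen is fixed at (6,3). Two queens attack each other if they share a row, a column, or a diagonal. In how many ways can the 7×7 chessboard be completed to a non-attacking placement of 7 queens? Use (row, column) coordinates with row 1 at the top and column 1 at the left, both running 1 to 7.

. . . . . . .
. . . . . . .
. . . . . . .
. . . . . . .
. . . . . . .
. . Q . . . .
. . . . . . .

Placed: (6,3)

Branch on row 1: col 1 → 0; col 2 → 3; col 4 → 1; col 5 → 0; col 6 → 1; col 7 → 1.
Sum: 0 + 3 + 1 + 0 + 1 + 1 = 6.

6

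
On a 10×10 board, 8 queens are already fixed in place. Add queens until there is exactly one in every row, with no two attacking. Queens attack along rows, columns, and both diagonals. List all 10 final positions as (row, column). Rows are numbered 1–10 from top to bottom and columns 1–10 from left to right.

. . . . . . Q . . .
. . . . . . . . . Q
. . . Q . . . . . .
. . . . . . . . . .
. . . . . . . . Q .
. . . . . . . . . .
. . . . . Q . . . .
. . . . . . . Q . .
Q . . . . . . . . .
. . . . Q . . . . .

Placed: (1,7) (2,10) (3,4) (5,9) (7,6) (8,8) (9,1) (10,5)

(1,7) (2,10) (3,4) (4,2) (5,9) (6,3) (7,6) (8,8) (9,1) (10,5)

Row 4: attacked by (1,7)→{4,7,10}; (2,10)→{8,10}; (3,4)→{3,4,5}; (5,9)→{8,9,10}; (7,6)→{3,6,9}; (8,8)→{4,8}; (9,1)→{1,6}; (10,5)→{5}. Safe: 2. Place at column 2.
Row 6: attacked by (1,7)→{2,7}; (2,10)→{6,10}; (3,4)→{1,4,7}; (4,2)→{2,4}; (5,9)→{8,9,10}; (7,6)→{5,6,7}; (8,8)→{6,8,10}; (9,1)→{1,4}; (10,5)→{1,5,9}. Safe: 3. Place at column 3.
Columns [7, 10, 4, 2, 9, 3, 6, 8, 1, 5], r−c [-6, -8, -1, 2, -4, 3, 1, 0, 8, 5], r+c [8, 12, 7, 6, 14, 9, 13, 16, 10, 15] are all distinct, so no two queens attack.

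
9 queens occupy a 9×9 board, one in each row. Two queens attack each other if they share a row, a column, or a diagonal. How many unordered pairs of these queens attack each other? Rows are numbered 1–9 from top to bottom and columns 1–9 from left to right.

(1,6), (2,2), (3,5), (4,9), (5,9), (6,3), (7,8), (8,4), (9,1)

2

Same column: (4,9)–(5,9) (column 9).
Same diagonal: (1,6)–(4,9) (|1−4| = |6−9| = 3).
Total attacking pairs: 2.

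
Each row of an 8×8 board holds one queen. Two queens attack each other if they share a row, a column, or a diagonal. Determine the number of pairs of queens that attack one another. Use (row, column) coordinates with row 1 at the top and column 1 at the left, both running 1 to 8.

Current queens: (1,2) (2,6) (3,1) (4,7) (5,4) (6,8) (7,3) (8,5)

0

All columns are distinct and no two queens satisfy |Δrow| = |Δcol|, so no pair attacks.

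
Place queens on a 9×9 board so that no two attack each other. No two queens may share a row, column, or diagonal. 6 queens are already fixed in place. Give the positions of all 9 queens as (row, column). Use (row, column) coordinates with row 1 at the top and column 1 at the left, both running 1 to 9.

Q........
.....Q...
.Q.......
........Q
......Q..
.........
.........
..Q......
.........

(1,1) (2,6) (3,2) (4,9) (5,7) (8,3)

Row 6: attacked by (1,1)→{1,6}; (2,6)→{2,6}; (3,2)→{2,5}; (4,9)→{7,9}; (5,7)→{6,7,8}; (8,3)→{1,3,5}. Safe: 4. Place at column 4.
Row 7: attacked by (1,1)→{1,7}; (2,6)→{1,6}; (3,2)→{2,6}; (4,9)→{6,9}; (5,7)→{5,7,9}; (6,4)→{3,4,5}; (8,3)→{2,3,4}. Safe: 8. Place at column 8.
Row 9: attacked by (1,1)→{1,9}; (2,6)→{6}; (3,2)→{2,8}; (4,9)→{4,9}; (5,7)→{3,7}; (6,4)→{1,4,7}; (7,8)→{6,8}; (8,3)→{2,3,4}. Safe: 5. Place at column 5.
Columns [1, 6, 2, 9, 7, 4, 8, 3, 5], r−c [0, -4, 1, -5, -2, 2, -1, 5, 4], r+c [2, 8, 5, 13, 12, 10, 15, 11, 14] are all distinct, so no two queens attack.

(1,1) (2,6) (3,2) (4,9) (5,7) (6,4) (7,8) (8,3) (9,5)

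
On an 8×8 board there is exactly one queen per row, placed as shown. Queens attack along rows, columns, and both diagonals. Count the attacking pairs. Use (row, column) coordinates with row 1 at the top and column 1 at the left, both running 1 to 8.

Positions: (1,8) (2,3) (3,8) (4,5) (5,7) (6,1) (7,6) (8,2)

3

Same column: (1,8)–(3,8) (column 8).
Same diagonal: (1,8)–(4,5) (|1−4| = |8−5| = 3); (2,3)–(4,5) (|2−4| = |3−5| = 2).
Total attacking pairs: 3.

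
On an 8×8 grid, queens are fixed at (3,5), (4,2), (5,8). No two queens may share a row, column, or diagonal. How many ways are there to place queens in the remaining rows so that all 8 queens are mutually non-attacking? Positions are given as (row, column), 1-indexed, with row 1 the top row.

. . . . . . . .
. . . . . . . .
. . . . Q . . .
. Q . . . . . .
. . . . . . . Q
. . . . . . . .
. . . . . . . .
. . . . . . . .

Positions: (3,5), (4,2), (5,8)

1

Branch on row 1: col 1 → 0; col 6 → 1.
Sum: 0 + 1 = 1.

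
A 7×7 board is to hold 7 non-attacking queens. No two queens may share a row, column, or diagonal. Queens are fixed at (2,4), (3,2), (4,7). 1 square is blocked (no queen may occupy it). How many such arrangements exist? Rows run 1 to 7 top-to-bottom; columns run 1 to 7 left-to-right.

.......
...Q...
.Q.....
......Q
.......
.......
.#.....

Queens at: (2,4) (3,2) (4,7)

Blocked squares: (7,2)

1

Branch on row 1: col 1 → 0; col 6 → 1.
Sum: 0 + 1 = 1.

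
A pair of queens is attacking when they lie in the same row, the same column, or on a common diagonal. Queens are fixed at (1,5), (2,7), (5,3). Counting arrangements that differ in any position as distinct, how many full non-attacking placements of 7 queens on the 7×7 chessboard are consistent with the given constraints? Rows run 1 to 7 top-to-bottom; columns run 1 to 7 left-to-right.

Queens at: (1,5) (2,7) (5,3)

1

Branch on row 3: col 2 → 1; col 4 → 0.
Sum: 1 + 0 = 1.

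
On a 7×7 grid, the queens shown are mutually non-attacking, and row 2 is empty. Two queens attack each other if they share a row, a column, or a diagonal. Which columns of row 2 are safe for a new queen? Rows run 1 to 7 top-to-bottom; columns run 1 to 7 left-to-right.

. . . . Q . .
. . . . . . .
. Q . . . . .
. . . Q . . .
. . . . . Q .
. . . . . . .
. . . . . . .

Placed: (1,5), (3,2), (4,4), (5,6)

columns 7

(1,5) attacks row 2 at column 5 and diagonals 4, 6.
(3,2) attacks row 2 at column 2 and diagonals 1, 3.
(4,4) attacks row 2 at column 4 and diagonals 2, 6.
(5,6) attacks row 2 at column 6 and diagonals 3.
Attacked columns: {1, 2, 3, 4, 5, 6}. Safe: {7}.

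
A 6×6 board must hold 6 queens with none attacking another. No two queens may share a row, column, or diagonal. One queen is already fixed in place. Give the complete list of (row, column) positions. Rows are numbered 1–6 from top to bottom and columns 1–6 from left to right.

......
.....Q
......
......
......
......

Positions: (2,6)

Row 1: attacked by (2,6)→{5,6}. Safe: 1, 2, 3, 4. Place at column 3.
Row 3: attacked by (1,3)→{1,3,5}; (2,6)→{5,6}. Safe: 2, 4. Place at column 2.
Row 4: attacked by (1,3)→{3,6}; (2,6)→{4,6}; (3,2)→{1,2,3}. Safe: 5. Place at column 5.
Row 5: attacked by (1,3)→{3}; (2,6)→{3,6}; (3,2)→{2,4}; (4,5)→{4,5,6}. Safe: 1. Place at column 1.
Row 6: attacked by (1,3)→{3}; (2,6)→{2,6}; (3,2)→{2,5}; (4,5)→{3,5}; (5,1)→{1,2}. Safe: 4. Place at column 4.
Columns [3, 6, 2, 5, 1, 4], r−c [-2, -4, 1, -1, 4, 2], r+c [4, 8, 5, 9, 6, 10] are all distinct, so no two queens attack.

(1,3) (2,6) (3,2) (4,5) (5,1) (6,4)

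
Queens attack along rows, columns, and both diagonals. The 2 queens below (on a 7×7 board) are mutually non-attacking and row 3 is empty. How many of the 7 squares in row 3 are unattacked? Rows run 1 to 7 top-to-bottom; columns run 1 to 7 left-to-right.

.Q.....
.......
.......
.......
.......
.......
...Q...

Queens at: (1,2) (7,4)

5

(1,2) attacks row 3 at column 2 and diagonals 4.
(7,4) attacks row 3 at column 4.
Attacked columns: {2, 4}. Safe: {1, 3, 5, 6, 7}.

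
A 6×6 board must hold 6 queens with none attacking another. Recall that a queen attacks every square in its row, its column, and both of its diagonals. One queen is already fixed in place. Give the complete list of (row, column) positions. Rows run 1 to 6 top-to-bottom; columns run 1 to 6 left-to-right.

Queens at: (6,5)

(1,2) (2,4) (3,6) (4,1) (5,3) (6,5)

Row 1: attacked by (6,5)→{5}. Safe: 1, 2, 3, 4, 6. Place at column 2.
Row 2: attacked by (1,2)→{1,2,3}; (6,5)→{1,5}. Safe: 4, 6. Place at column 4.
Row 3: attacked by (1,2)→{2,4}; (2,4)→{3,4,5}; (6,5)→{2,5}. Safe: 1, 6. Place at column 6.
Row 4: attacked by (1,2)→{2,5}; (2,4)→{2,4,6}; (3,6)→{5,6}; (6,5)→{3,5}. Safe: 1. Place at column 1.
Row 5: attacked by (1,2)→{2,6}; (2,4)→{1,4}; (3,6)→{4,6}; (4,1)→{1,2}; (6,5)→{4,5,6}. Safe: 3. Place at column 3.
Columns [2, 4, 6, 1, 3, 5], r−c [-1, -2, -3, 3, 2, 1], r+c [3, 6, 9, 5, 8, 11] are all distinct, so no two queens attack.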